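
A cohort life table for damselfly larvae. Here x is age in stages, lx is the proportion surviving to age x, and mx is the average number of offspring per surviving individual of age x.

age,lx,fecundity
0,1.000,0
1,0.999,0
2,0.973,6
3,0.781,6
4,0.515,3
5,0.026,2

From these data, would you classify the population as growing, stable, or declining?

R0 = Σ lx·mx = 0 + 0 + 5.838 + 4.686 + 1.545 + 0.052 = 12.121
R0 > 1, so the population is growing.

growing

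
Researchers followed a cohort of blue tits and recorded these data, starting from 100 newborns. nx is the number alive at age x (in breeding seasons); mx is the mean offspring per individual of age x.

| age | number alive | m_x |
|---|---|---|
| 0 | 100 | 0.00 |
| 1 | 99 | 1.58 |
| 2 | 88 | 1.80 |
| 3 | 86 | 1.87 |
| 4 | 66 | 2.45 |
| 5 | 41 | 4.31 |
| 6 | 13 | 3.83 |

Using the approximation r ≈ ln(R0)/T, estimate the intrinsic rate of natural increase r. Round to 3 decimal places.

lx = nx/n0 = nx/100: 1, 0.99, 0.88, 0.86, 0.66, 0.41, 0.13
R0 = Σ lx·mx = 0 + 1.5642 + 1.584 + 1.6082 + 1.617 + 1.7671 + 0.4979 = 8.6384
Σ x·lx·mx = 27.8477; T = 27.8477/8.6384 = 3.22371…
r ≈ ln(R0)/T = ln(8.6384)/3.22371… = 0.66886… → 0.669

0.669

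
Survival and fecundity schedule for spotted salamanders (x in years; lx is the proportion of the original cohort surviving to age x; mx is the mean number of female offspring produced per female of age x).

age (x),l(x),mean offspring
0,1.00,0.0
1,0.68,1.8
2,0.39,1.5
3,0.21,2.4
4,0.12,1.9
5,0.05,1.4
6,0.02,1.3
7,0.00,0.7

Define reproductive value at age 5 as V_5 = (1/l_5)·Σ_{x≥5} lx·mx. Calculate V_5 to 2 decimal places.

lx·mx for x ≥ 5: 0.07, 0.026, 0 → sum = 0.096
V_5 = 0.096 / l_5 = 0.096 / 0.05 = 1.92 → 1.92

1.92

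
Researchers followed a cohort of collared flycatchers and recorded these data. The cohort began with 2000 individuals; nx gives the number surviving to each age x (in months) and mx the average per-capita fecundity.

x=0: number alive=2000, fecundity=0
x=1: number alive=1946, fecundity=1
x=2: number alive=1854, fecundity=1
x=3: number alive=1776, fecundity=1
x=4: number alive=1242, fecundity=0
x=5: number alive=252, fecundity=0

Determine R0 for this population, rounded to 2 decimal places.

lx = nx/n0 = nx/2000: 1, 0.973, 0.927, 0.888, 0.621, 0.126
lx·mx by age: 0, 0.973, 0.927, 0.888, 0, 0
R0 = Σ lx·mx = 2.788 → 2.79

2.79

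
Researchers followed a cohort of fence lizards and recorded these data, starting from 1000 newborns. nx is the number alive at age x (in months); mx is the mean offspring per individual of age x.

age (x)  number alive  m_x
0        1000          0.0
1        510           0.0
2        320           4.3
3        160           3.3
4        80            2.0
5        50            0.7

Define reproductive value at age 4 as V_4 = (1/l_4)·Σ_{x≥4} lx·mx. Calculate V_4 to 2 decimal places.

2.44

lx = nx/n0 = nx/1000: 1, 0.51, 0.32, 0.16, 0.08, 0.05
lx·mx for x ≥ 4: 0.16, 0.035 → sum = 0.195
V_4 = 0.195 / l_4 = 0.195 / 0.08 = 2.4375 → 2.44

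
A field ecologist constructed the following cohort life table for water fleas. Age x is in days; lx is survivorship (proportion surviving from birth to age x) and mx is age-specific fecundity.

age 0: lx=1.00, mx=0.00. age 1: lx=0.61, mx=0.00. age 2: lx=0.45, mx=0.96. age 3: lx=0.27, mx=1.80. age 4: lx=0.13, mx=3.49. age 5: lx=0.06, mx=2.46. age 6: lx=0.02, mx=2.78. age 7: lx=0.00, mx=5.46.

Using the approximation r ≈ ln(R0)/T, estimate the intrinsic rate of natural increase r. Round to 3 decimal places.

R0 = Σ lx·mx = 0 + 0 + 0.432 + 0.486 + 0.4537 + 0.1476 + 0.0556 + 0 = 1.5749
Σ x·lx·mx = 5.2084; T = 5.2084/1.5749 = 3.30713…
r ≈ ln(R0)/T = ln(1.5749)/3.30713… = 0.13734… → 0.137

0.137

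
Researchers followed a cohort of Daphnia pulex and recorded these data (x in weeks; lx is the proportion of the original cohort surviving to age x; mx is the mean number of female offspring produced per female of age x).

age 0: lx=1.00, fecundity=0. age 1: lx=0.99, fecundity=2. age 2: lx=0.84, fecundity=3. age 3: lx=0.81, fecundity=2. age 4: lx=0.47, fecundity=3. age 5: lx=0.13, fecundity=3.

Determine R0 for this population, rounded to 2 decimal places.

7.92

lx·mx by age: 0, 1.98, 2.52, 1.62, 1.41, 0.39
R0 = Σ lx·mx = 7.92 → 7.92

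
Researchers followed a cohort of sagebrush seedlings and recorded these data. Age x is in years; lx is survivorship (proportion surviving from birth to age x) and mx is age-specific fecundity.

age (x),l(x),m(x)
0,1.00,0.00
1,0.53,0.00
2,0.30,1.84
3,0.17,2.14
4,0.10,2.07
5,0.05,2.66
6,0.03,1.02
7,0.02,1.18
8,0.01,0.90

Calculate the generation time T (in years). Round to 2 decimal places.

3.12

lx·mx: 0, 0, 0.552, 0.3638, 0.207, 0.133, 0.0306, 0.0236, 0.009 → R0 = 1.319
x·lx·mx: 0, 0, 1.104, 1.0914, 0.828, 0.665, 0.1836, 0.1652, 0.072 → Σ = 4.1092
T = 4.1092 / 1.319 = 3.11539… → 3.12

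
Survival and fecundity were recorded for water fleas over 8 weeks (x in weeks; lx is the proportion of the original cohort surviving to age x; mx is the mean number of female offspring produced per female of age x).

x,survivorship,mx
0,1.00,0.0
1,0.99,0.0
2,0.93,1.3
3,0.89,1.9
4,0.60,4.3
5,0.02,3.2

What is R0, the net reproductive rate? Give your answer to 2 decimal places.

5.54

lx·mx by age: 0, 0, 1.209, 1.691, 2.58, 0.064
R0 = Σ lx·mx = 5.544 → 5.54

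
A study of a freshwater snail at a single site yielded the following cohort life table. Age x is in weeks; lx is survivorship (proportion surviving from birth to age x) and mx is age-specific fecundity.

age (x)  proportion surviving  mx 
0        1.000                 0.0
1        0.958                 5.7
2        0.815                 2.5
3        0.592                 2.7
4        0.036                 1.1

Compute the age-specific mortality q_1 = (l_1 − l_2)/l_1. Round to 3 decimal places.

q_1 = (l_1 − l_2) / l_1 = (0.958 − 0.815) / 0.958
     = 0.143 / 0.958 = 0.149269… → 0.149

0.149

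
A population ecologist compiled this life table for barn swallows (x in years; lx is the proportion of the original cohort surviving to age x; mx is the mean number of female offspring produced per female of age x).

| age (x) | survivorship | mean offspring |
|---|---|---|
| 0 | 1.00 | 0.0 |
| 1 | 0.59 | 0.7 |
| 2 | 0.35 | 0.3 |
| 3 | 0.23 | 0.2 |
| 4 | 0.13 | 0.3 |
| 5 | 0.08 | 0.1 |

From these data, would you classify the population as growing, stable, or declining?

R0 = Σ lx·mx = 0 + 0.413 + 0.105 + 0.046 + 0.039 + 0.008 = 0.611
R0 < 1, so the population is declining.

declining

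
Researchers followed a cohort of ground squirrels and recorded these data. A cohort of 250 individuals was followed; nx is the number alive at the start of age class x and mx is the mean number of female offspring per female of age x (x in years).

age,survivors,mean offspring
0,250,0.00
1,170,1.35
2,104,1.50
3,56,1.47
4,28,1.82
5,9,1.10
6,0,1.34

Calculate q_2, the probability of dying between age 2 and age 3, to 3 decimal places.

0.462

lx = nx/n0 = nx/250: 1, 0.68, 0.416, 0.224, 0.112, 0.036, 0
q_2 = (l_2 − l_3) / l_2 = (0.416 − 0.224) / 0.416
     = 0.192 / 0.416 = 0.461538… → 0.462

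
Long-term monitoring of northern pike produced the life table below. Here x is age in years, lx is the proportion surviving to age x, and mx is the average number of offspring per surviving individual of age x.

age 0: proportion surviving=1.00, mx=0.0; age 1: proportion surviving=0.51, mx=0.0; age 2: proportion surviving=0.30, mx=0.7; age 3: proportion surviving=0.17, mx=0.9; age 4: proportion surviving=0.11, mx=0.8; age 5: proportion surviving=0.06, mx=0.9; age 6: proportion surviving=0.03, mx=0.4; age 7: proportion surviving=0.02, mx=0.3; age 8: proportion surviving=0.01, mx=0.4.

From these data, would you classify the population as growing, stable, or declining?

declining

R0 = Σ lx·mx = 0 + 0 + 0.21 + 0.153 + 0.088 + 0.054 + 0.012 + 0.006 + 0.004 = 0.527
R0 < 1, so the population is declining.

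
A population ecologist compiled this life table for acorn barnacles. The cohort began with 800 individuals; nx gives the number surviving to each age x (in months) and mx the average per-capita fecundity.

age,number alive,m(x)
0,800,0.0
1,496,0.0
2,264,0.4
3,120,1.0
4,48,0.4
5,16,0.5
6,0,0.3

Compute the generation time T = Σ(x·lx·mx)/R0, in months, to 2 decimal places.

2.72

lx = nx/n0 = nx/800: 1, 0.62, 0.33, 0.15, 0.06, 0.02, 0
lx·mx: 0, 0, 0.132, 0.15, 0.024, 0.01, 0 → R0 = 0.316
x·lx·mx: 0, 0, 0.264, 0.45, 0.096, 0.05, 0 → Σ = 0.86
T = 0.86 / 0.316 = 2.721519… → 2.72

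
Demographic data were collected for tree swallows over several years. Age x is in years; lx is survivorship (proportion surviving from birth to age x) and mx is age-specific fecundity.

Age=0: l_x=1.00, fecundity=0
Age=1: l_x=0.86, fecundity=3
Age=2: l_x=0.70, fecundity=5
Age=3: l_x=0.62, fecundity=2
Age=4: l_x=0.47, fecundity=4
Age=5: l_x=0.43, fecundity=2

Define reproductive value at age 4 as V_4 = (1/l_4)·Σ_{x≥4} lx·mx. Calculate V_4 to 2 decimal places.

lx·mx for x ≥ 4: 1.88, 0.86 → sum = 2.74
V_4 = 2.74 / l_4 = 2.74 / 0.47 = 5.829787… → 5.83

5.83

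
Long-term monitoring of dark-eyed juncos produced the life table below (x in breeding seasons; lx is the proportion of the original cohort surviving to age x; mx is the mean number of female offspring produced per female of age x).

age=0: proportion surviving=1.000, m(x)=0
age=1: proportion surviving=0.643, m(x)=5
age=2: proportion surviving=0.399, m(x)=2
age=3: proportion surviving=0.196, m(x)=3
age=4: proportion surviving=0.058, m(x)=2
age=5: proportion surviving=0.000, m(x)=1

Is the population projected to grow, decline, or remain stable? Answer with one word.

R0 = Σ lx·mx = 0 + 3.215 + 0.798 + 0.588 + 0.116 + 0 = 4.717
R0 > 1, so the population is growing.

growing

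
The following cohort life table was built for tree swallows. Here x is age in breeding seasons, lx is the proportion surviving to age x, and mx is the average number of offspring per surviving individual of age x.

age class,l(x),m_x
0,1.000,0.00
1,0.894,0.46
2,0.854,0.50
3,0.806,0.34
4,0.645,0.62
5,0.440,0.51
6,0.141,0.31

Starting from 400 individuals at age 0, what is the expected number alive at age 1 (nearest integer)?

358

Expected survivors = N0 · l_1 = 400 × 0.894 = 357.6 → 358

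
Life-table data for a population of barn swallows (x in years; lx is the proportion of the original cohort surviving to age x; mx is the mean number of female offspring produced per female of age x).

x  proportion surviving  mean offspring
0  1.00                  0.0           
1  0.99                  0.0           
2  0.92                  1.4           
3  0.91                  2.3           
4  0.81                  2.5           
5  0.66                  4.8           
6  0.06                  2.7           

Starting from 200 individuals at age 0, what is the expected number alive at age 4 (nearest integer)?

162

Expected survivors = N0 · l_4 = 200 × 0.81 = 162 → 162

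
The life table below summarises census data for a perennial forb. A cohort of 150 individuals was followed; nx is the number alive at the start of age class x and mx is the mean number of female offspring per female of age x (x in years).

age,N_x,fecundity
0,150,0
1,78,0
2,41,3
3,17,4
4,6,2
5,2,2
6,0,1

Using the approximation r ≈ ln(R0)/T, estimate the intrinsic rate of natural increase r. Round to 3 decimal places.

0.129

lx = nx/n0 = nx/150: 1, 0.52, 0.27333…, 0.11333…, 0.04, 0.01333…, 0
R0 = Σ lx·mx = 0 + 0 + 0.82… + 0.45333… + 0.08 + 0.02667… + 0 = 1.38…
Σ x·lx·mx = 3.453333…; T = 3.453333…/1.38… = 2.50242…
r ≈ ln(R0)/T = ln(1.38…)/2.50242… = 0.12871… → 0.129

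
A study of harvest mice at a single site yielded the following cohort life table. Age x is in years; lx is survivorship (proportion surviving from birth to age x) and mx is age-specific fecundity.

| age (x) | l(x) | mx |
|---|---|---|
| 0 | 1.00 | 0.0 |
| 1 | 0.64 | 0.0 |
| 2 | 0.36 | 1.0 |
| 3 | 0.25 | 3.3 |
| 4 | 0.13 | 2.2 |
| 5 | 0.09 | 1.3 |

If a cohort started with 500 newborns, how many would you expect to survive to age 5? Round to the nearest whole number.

Expected survivors = N0 · l_5 = 500 × 0.09 = 45 → 45

45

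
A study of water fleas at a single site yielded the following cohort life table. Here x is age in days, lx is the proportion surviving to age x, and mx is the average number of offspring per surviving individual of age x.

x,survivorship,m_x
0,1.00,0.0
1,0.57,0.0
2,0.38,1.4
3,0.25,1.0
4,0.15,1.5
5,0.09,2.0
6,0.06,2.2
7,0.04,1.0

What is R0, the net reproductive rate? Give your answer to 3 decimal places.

lx·mx by age: 0, 0, 0.532, 0.25, 0.225, 0.18, 0.132, 0.04
R0 = Σ lx·mx = 1.359 → 1.359

1.359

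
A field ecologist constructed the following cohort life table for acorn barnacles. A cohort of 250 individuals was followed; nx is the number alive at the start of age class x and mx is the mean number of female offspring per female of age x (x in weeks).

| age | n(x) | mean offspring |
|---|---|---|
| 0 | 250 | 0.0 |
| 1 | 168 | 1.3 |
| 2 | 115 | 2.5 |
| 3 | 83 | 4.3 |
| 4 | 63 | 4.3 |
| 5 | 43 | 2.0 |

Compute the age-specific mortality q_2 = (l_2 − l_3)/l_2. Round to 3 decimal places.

lx = nx/n0 = nx/250: 1, 0.672, 0.46, 0.332, 0.252, 0.172
q_2 = (l_2 − l_3) / l_2 = (0.46 − 0.332) / 0.46
     = 0.128 / 0.46 = 0.278261… → 0.278

0.278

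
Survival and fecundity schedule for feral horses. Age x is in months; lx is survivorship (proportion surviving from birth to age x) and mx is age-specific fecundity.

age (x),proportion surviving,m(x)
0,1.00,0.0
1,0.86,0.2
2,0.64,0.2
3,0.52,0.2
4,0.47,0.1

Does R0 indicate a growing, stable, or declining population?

declining

R0 = Σ lx·mx = 0 + 0.172 + 0.128 + 0.104 + 0.047 = 0.451
R0 < 1, so the population is declining.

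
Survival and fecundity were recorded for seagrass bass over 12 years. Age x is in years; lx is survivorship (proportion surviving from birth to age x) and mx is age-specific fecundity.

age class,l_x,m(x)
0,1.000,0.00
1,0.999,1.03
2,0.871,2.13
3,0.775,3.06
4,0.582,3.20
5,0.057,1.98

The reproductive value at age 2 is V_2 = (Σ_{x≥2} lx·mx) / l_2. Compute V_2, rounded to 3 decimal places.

7.121

lx·mx for x ≥ 2: 1.85523, 2.3715, 1.8624, 0.11286 → sum = 6.20199
V_2 = 6.20199 / l_2 = 6.20199 / 0.871 = 7.12054… → 7.121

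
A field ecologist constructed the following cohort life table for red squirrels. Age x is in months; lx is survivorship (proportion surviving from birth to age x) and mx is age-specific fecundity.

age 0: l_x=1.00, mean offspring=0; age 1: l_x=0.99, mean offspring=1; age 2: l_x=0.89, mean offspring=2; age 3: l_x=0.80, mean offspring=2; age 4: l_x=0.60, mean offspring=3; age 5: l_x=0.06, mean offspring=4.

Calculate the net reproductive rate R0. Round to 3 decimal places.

6.410

lx·mx by age: 0, 0.99, 1.78, 1.6, 1.8, 0.24
R0 = Σ lx·mx = 6.41 → 6.410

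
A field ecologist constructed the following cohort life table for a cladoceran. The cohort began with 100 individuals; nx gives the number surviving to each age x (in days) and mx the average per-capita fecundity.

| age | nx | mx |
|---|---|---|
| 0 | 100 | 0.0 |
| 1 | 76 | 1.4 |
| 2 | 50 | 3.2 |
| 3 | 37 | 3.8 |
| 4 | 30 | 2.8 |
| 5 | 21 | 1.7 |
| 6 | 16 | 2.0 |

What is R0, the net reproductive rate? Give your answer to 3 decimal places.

5.587

lx = nx/n0 = nx/100: 1, 0.76, 0.5, 0.37, 0.3, 0.21, 0.16
lx·mx by age: 0, 1.064, 1.6, 1.406, 0.84, 0.357, 0.32
R0 = Σ lx·mx = 5.587 → 5.587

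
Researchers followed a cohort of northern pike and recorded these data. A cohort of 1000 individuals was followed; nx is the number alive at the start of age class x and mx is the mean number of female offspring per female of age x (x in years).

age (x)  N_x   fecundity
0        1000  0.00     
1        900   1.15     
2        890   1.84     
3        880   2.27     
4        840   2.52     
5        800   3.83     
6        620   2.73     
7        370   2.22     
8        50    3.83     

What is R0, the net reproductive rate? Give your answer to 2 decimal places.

lx = nx/n0 = nx/1000: 1, 0.9, 0.89, 0.88, 0.84, 0.8, 0.62, 0.37, 0.05
lx·mx by age: 0, 1.035, 1.6376, 1.9976, 2.1168, 3.064, 1.6926, 0.8214, 0.1915
R0 = Σ lx·mx = 12.5565 → 12.56

12.56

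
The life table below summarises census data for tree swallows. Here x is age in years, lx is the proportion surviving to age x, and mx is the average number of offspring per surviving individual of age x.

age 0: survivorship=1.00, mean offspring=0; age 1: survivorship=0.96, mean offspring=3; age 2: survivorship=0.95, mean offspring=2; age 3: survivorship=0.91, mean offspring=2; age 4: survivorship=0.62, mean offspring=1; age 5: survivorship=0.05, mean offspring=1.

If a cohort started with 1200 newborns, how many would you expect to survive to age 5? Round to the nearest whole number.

60

Expected survivors = N0 · l_5 = 1200 × 0.05 = 60 → 60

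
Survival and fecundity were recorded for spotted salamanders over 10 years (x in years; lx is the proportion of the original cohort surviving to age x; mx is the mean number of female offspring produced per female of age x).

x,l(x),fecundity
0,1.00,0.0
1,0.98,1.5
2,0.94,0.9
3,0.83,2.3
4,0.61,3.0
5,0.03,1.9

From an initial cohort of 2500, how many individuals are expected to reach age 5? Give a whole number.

75

Expected survivors = N0 · l_5 = 2500 × 0.03 = 75 → 75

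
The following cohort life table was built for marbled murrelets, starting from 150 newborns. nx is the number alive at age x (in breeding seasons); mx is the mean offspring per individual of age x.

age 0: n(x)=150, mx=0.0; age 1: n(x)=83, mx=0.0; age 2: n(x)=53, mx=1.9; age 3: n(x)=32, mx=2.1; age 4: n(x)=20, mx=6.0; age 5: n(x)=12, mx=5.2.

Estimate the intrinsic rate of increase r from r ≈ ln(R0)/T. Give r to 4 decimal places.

0.2486

lx = nx/n0 = nx/150: 1, 0.55333…, 0.35333…, 0.21333…, 0.13333…, 0.08
R0 = Σ lx·mx = 0 + 0 + 0.67133… + 0.448… + 0.8… + 0.416 = 2.335333…
Σ x·lx·mx = 7.966667…; T = 7.966667…/2.335333… = 3.41136…
r ≈ ln(R0)/T = ln(2.335333…)/3.41136… = 0.248626… → 0.2486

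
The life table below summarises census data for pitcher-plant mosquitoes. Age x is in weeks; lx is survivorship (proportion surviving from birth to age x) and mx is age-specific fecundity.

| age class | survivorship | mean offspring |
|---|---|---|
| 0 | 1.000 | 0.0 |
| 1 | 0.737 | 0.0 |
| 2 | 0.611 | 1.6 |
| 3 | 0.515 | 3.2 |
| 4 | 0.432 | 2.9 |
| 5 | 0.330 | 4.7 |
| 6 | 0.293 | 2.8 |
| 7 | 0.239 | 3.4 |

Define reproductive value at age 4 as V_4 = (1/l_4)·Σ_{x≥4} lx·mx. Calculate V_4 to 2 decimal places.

lx·mx for x ≥ 4: 1.2528, 1.551, 0.8204, 0.8126 → sum = 4.4368
V_4 = 4.4368 / l_4 = 4.4368 / 0.432 = 10.27037… → 10.27

10.27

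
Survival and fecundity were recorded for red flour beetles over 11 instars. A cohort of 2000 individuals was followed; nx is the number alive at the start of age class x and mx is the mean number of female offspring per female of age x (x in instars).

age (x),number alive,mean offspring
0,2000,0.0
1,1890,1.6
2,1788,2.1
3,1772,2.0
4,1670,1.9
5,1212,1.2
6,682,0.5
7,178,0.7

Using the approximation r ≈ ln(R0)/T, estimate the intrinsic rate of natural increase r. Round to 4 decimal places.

lx = nx/n0 = nx/2000: 1, 0.945, 0.894, 0.886, 0.835, 0.606, 0.341, 0.089
R0 = Σ lx·mx = 0 + 1.512 + 1.8774 + 1.772 + 1.5865 + 0.7272 + 0.1705 + 0.0623 = 7.7079
Σ x·lx·mx = 22.0239; T = 22.0239/7.7079 = 2.85732…
r ≈ ln(R0)/T = ln(7.7079)/2.85732… = 0.714743… → 0.7147

0.7147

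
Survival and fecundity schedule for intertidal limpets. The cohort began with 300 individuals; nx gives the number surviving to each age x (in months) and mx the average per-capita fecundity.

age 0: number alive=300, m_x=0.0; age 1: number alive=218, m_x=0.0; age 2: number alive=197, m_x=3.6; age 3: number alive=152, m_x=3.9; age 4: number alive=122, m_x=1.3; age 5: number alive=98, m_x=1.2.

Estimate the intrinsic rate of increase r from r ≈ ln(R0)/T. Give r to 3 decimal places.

lx = nx/n0 = nx/300: 1, 0.72667…, 0.65667…, 0.50667…, 0.40667…, 0.32667…
R0 = Σ lx·mx = 0 + 0 + 2.364… + 1.976… + 0.52867… + 0.392… = 5.260667…
Σ x·lx·mx = 14.730667…; T = 14.730667…/5.260667… = 2.80015…
r ≈ ln(R0)/T = ln(5.260667…)/2.80015… = 0.59292… → 0.593

0.593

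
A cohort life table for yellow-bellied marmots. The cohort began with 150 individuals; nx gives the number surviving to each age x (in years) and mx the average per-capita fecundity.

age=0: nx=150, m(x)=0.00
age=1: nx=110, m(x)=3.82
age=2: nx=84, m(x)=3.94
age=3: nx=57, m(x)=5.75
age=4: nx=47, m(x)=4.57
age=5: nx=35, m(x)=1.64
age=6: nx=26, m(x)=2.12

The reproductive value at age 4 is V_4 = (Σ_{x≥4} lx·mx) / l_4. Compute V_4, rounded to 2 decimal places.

6.96

lx = nx/n0 = nx/150: 1, 0.73333…, 0.56, 0.38, 0.31333…, 0.23333…, 0.17333…
lx·mx for x ≥ 4: 1.431933…, 0.382667…, 0.367467… → sum = 2.182067…
V_4 = 2.182067… / l_4 = 2.182067… / 0.313333… = 6.964043… → 6.96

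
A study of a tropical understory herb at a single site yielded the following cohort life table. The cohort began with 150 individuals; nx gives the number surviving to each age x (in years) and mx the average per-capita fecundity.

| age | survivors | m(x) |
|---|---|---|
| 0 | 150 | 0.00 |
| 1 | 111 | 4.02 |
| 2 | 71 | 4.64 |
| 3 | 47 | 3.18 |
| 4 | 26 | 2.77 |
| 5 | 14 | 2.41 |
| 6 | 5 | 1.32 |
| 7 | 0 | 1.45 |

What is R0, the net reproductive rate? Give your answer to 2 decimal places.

6.92

lx = nx/n0 = nx/150: 1, 0.74, 0.47333…, 0.31333…, 0.17333…, 0.09333…, 0.03333…, 0
lx·mx by age: 0, 2.9748, 2.196267…, 0.9964…, 0.480133…, 0.224933…, 0.044…, 0
R0 = Σ lx·mx = 6.916533… → 6.92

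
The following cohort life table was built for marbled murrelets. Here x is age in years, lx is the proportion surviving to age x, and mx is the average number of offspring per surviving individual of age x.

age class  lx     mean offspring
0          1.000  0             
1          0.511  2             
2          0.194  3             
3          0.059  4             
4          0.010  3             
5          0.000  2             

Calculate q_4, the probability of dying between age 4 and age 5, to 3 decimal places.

1.000

q_4 = (l_4 − l_5) / l_4 = (0.01 − 0) / 0.01
     = 0.01 / 0.01 = 1 → 1.000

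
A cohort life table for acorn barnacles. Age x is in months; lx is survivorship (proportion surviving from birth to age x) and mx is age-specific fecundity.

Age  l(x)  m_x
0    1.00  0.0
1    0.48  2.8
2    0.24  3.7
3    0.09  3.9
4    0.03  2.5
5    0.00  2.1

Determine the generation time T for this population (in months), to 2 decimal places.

lx·mx: 0, 1.344, 0.888, 0.351, 0.075, 0 → R0 = 2.658
x·lx·mx: 0, 1.344, 1.776, 1.053, 0.3, 0 → Σ = 4.473
T = 4.473 / 2.658 = 1.682844… → 1.68

1.68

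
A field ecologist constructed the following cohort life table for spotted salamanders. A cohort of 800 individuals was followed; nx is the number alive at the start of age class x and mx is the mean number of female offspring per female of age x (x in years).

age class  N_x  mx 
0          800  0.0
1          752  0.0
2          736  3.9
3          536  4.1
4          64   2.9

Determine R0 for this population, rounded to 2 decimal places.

6.57

lx = nx/n0 = nx/800: 1, 0.94, 0.92, 0.67, 0.08
lx·mx by age: 0, 0, 3.588, 2.747, 0.232
R0 = Σ lx·mx = 6.567 → 6.57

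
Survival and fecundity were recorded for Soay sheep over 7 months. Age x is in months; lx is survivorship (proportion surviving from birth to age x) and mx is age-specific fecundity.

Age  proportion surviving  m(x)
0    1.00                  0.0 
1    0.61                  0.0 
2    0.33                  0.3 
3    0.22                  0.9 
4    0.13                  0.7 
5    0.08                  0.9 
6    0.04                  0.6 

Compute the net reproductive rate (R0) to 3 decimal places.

lx·mx by age: 0, 0, 0.099, 0.198, 0.091, 0.072, 0.024
R0 = Σ lx·mx = 0.484 → 0.484

0.484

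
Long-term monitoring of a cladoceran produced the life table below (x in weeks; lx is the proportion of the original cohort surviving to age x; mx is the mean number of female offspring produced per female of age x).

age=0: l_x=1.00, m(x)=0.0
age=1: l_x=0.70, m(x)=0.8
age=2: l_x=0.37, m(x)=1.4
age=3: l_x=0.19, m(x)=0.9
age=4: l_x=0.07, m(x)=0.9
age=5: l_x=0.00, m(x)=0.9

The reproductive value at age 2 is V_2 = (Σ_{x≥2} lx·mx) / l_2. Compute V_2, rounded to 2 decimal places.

lx·mx for x ≥ 2: 0.518, 0.171, 0.063, 0 → sum = 0.752
V_2 = 0.752 / l_2 = 0.752 / 0.37 = 2.032432… → 2.03

2.03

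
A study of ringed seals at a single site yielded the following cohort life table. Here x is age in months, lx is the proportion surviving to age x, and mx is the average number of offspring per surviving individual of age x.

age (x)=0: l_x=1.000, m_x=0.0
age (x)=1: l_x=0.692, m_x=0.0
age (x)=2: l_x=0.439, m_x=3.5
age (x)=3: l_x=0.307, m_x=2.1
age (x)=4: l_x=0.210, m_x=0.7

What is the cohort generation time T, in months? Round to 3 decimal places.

lx·mx: 0, 0, 1.5365, 0.6447, 0.147 → R0 = 2.3282
x·lx·mx: 0, 0, 3.073, 1.9341, 0.588 → Σ = 5.5951
T = 5.5951 / 2.3282 = 2.403187… → 2.403

2.403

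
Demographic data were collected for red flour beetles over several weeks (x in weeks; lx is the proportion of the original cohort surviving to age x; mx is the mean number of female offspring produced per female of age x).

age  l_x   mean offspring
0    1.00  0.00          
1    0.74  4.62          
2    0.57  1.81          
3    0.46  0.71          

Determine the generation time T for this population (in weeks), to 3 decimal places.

1.353

lx·mx: 0, 3.4188, 1.0317, 0.3266 → R0 = 4.7771
x·lx·mx: 0, 3.4188, 2.0634, 0.9798 → Σ = 6.462
T = 6.462 / 4.7771 = 1.352704… → 1.353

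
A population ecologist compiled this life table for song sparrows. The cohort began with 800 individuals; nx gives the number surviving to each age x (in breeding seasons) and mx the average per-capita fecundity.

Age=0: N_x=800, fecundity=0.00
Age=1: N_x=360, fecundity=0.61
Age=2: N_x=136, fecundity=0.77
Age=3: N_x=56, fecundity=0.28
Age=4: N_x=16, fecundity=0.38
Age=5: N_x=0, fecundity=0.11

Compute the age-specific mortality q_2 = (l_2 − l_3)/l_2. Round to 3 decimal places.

0.588

lx = nx/n0 = nx/800: 1, 0.45, 0.17, 0.07, 0.02, 0
q_2 = (l_2 − l_3) / l_2 = (0.17 − 0.07) / 0.17
     = 0.1 / 0.17 = 0.588235… → 0.588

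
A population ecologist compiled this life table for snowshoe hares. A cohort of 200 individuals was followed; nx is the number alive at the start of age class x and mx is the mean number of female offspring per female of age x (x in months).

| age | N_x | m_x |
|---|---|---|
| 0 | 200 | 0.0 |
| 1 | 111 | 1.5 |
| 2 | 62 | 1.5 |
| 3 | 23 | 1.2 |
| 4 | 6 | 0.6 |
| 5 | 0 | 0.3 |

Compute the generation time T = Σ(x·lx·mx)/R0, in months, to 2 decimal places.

1.55

lx = nx/n0 = nx/200: 1, 0.555, 0.31, 0.115, 0.03, 0
lx·mx: 0, 0.8325, 0.465, 0.138, 0.018, 0 → R0 = 1.4535
x·lx·mx: 0, 0.8325, 0.93, 0.414, 0.072, 0 → Σ = 2.2485
T = 2.2485 / 1.4535 = 1.546956… → 1.55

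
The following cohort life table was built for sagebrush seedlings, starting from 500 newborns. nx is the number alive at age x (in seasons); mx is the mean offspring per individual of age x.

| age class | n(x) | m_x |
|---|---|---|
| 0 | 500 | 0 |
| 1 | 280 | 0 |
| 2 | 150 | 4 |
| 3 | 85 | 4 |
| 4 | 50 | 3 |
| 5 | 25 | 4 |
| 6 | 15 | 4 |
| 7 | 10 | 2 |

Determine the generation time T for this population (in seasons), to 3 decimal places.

3.008

lx = nx/n0 = nx/500: 1, 0.56, 0.3, 0.17, 0.1, 0.05, 0.03, 0.02
lx·mx: 0, 0, 1.2, 0.68, 0.3, 0.2, 0.12, 0.04 → R0 = 2.54
x·lx·mx: 0, 0, 2.4, 2.04, 1.2, 1, 0.72, 0.28 → Σ = 7.64
T = 7.64 / 2.54 = 3.007874… → 3.008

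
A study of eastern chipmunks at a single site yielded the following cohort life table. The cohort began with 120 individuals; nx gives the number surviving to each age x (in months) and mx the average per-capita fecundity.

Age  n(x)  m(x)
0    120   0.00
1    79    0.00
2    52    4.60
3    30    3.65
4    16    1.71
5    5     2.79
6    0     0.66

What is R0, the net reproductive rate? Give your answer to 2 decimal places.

3.25

lx = nx/n0 = nx/120: 1, 0.65833…, 0.43333…, 0.25, 0.13333…, 0.04167…, 0
lx·mx by age: 0, 0, 1.993333…, 0.9125, 0.228…, 0.11625…, 0
R0 = Σ lx·mx = 3.250083… → 3.25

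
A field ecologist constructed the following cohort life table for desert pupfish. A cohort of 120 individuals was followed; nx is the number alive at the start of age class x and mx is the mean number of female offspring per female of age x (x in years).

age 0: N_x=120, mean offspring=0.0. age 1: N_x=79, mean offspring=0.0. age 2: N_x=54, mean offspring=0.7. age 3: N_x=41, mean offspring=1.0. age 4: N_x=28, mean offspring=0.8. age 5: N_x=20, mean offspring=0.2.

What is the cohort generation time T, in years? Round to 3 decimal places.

2.930

lx = nx/n0 = nx/120: 1, 0.65833…, 0.45, 0.34167…, 0.23333…, 0.16667…
lx·mx: 0, 0, 0.315, 0.341667…, 0.186667…, 0.033333… → R0 = 0.876667…
x·lx·mx: 0, 0, 0.63, 1.025…, 0.746667…, 0.166667… → Σ = 2.568333…
T = 2.568333… / 0.876667… = 2.929658… → 2.930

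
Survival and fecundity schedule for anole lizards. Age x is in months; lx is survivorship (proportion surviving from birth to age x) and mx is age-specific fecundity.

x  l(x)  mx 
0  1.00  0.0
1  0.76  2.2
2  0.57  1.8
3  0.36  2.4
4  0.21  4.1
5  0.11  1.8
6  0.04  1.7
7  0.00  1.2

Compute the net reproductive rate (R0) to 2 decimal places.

4.69

lx·mx by age: 0, 1.672, 1.026, 0.864, 0.861, 0.198, 0.068, 0
R0 = Σ lx·mx = 4.689 → 4.69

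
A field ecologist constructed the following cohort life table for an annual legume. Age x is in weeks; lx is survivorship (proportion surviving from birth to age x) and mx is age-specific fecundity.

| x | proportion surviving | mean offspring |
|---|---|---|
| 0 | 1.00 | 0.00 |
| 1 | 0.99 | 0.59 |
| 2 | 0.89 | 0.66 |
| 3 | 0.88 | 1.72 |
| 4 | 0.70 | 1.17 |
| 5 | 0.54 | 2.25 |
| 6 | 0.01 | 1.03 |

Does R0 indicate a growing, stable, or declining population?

R0 = Σ lx·mx = 0 + 0.5841 + 0.5874 + 1.5136 + 0.819 + 1.215 + 0.0103 = 4.7294
R0 > 1, so the population is growing.

growing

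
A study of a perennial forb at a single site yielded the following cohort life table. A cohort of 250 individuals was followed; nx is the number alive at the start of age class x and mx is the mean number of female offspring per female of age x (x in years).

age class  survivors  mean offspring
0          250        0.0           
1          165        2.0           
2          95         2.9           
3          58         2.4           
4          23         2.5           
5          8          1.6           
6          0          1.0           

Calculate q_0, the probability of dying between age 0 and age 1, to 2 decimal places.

0.34

lx = nx/n0 = nx/250: 1, 0.66, 0.38, 0.232, 0.092, 0.032, 0
q_0 = (l_0 − l_1) / l_0 = (1 − 0.66) / 1
     = 0.34 / 1 = 0.34 → 0.34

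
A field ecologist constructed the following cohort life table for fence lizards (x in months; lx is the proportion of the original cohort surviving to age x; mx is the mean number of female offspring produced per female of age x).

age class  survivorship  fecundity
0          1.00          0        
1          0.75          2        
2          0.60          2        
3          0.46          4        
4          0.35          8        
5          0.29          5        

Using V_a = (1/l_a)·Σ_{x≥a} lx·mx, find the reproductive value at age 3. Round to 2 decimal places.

13.24

lx·mx for x ≥ 3: 1.84, 2.8, 1.45 → sum = 6.09
V_3 = 6.09 / l_3 = 6.09 / 0.46 = 13.23913… → 13.24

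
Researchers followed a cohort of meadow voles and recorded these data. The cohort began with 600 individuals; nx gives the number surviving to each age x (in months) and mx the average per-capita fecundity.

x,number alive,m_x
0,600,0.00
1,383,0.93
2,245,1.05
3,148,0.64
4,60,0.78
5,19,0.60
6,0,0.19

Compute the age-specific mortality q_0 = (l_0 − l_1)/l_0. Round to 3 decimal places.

lx = nx/n0 = nx/600: 1, 0.63833…, 0.40833…, 0.24667…, 0.1, 0.03167…, 0
q_0 = (l_0 − l_1) / l_0 = (1 − 0.638333…) / 1
     = 0.361667… / 1 = 0.361667… → 0.362

0.362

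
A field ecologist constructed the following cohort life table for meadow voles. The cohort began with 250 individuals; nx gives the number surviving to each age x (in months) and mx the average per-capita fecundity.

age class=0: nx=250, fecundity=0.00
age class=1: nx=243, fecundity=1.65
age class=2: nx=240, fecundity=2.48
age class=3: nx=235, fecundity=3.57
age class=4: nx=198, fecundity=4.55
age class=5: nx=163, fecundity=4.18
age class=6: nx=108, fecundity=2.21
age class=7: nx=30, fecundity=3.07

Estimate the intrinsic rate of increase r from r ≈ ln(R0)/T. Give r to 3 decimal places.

lx = nx/n0 = nx/250: 1, 0.972, 0.96, 0.94, 0.792, 0.652, 0.432, 0.12
R0 = Σ lx·mx = 0 + 1.6038 + 2.3808 + 3.3558 + 3.6036 + 2.72536 + 0.95472 + 0.3684 = 14.99248
Σ x·lx·mx = 52.78112; T = 52.78112/14.99248 = 3.52051…
r ≈ ln(R0)/T = ln(14.99248)/3.52051… = 0.76908… → 0.769

0.769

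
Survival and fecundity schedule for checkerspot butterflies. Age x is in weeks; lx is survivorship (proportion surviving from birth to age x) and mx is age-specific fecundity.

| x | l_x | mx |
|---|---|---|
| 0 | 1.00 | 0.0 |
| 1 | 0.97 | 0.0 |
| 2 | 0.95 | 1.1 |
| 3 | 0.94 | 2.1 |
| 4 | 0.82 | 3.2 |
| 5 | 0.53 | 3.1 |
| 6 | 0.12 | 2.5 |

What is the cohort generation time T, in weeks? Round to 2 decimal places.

3.76

lx·mx: 0, 0, 1.045, 1.974, 2.624, 1.643, 0.3 → R0 = 7.586
x·lx·mx: 0, 0, 2.09, 5.922, 10.496, 8.215, 1.8 → Σ = 28.523
T = 28.523 / 7.586 = 3.759953… → 3.76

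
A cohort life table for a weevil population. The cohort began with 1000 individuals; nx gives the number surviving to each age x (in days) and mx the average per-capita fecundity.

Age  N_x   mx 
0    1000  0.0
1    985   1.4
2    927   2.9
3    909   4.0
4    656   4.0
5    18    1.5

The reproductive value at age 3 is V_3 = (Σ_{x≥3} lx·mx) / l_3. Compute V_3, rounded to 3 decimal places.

6.916

lx = nx/n0 = nx/1000: 1, 0.985, 0.927, 0.909, 0.656, 0.018
lx·mx for x ≥ 3: 3.636, 2.624, 0.027 → sum = 6.287
V_3 = 6.287 / l_3 = 6.287 / 0.909 = 6.916392… → 6.916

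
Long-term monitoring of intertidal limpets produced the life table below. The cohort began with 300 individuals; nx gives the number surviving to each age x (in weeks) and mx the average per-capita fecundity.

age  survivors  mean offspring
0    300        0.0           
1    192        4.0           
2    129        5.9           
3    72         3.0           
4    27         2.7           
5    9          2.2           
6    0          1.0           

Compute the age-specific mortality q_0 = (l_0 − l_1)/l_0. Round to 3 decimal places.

lx = nx/n0 = nx/300: 1, 0.64, 0.43, 0.24, 0.09, 0.03, 0
q_0 = (l_0 − l_1) / l_0 = (1 − 0.64) / 1
     = 0.36 / 1 = 0.36 → 0.360

0.360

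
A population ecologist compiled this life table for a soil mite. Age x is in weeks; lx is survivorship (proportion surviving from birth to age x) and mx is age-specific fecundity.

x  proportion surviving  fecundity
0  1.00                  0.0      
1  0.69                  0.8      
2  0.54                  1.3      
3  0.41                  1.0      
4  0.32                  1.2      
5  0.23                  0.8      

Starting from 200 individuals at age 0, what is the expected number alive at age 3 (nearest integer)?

82

Expected survivors = N0 · l_3 = 200 × 0.41 = 82 → 82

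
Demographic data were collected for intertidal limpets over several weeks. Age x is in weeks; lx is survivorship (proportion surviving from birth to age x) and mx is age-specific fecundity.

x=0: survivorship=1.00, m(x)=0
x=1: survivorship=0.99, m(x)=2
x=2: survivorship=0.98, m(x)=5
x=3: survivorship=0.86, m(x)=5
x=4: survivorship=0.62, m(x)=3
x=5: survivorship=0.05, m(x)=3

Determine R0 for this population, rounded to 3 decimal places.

lx·mx by age: 0, 1.98, 4.9, 4.3, 1.86, 0.15
R0 = Σ lx·mx = 13.19 → 13.190

13.190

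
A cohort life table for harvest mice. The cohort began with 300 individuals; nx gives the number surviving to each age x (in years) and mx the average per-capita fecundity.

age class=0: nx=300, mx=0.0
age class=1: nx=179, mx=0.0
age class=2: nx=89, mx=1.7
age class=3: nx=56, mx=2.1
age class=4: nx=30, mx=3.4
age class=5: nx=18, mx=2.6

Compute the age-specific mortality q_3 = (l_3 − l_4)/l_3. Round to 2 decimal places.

0.46

lx = nx/n0 = nx/300: 1, 0.59667…, 0.29667…, 0.18667…, 0.1, 0.06
q_3 = (l_3 − l_4) / l_3 = (0.186667… − 0.1) / 0.186667…
     = 0.086667… / 0.186667… = 0.464286… → 0.46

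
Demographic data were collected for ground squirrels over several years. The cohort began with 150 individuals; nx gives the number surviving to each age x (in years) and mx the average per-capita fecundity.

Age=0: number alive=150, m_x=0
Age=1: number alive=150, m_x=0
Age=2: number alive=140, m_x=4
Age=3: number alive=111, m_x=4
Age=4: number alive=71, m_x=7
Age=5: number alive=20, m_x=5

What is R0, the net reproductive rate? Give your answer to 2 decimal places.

10.67

lx = nx/n0 = nx/150: 1, 1, 0.93333…, 0.74, 0.47333…, 0.13333…
lx·mx by age: 0, 0, 3.733333…, 2.96, 3.313333…, 0.666667…
R0 = Σ lx·mx = 10.673333… → 10.67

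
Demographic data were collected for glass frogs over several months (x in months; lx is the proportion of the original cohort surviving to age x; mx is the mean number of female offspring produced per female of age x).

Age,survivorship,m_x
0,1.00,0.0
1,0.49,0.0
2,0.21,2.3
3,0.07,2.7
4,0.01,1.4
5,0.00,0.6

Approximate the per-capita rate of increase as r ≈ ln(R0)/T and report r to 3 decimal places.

-0.163

R0 = Σ lx·mx = 0 + 0 + 0.483 + 0.189 + 0.014 + 0 = 0.686
Σ x·lx·mx = 1.589; T = 1.589/0.686 = 2.31633…
r ≈ ln(R0)/T = ln(0.686)/2.31633… = -0.1627… → -0.163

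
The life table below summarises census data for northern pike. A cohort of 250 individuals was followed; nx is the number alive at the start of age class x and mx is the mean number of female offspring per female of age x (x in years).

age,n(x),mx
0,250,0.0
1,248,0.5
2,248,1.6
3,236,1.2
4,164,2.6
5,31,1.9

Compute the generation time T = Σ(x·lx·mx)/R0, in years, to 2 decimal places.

2.92

lx = nx/n0 = nx/250: 1, 0.992, 0.992, 0.944, 0.656, 0.124
lx·mx: 0, 0.496, 1.5872, 1.1328, 1.7056, 0.2356 → R0 = 5.1572
x·lx·mx: 0, 0.496, 3.1744, 3.3984, 6.8224, 1.178 → Σ = 15.0692
T = 15.0692 / 5.1572 = 2.921973… → 2.92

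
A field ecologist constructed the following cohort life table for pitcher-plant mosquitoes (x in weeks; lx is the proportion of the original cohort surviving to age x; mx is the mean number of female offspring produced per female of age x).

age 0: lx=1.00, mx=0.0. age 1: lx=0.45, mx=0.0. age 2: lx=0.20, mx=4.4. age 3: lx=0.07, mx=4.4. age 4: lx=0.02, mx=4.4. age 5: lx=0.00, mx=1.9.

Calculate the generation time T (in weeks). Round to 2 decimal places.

2.38

lx·mx: 0, 0, 0.88, 0.308, 0.088, 0 → R0 = 1.276
x·lx·mx: 0, 0, 1.76, 0.924, 0.352, 0 → Σ = 3.036
T = 3.036 / 1.276 = 2.37931… → 2.38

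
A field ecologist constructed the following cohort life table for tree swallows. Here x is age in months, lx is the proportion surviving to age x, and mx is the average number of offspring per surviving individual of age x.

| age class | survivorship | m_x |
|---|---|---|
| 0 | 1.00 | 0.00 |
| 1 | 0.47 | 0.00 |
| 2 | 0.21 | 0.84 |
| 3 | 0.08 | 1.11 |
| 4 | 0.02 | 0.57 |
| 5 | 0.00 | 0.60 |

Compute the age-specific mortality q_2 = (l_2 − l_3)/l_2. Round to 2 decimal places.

0.62

q_2 = (l_2 − l_3) / l_2 = (0.21 − 0.08) / 0.21
     = 0.13 / 0.21 = 0.619048… → 0.62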